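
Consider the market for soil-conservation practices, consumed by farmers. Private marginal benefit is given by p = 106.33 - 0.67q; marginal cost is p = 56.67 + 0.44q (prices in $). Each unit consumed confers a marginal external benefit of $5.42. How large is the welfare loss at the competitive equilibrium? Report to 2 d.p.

DWL = $13.23

Market equilibrium (private): 56.67 + 0.44q = 106.33 - 0.67q → q_m = 44.7387.
Social marginal benefit = demand + MEB = 111.75 - 0.67q.
Set SMB = MC: 111.75 - 0.67q = 56.67 + 0.44q → q* = 49.6216.
The loss is the area between SMB and MC from q* to q_m; with linear curves that's a triangle of height MEB(q_m).
DWL = ½ × 4.8829 × 5.4200 = 13.2327.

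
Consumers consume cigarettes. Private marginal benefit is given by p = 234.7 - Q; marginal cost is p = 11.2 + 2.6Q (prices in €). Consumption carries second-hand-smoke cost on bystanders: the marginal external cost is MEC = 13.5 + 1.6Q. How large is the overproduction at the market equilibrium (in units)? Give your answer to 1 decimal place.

21.7 units

Market equilibrium (private): 11.2 + 2.6Q = 234.7 - Q → Q_m = 62.0833.
Social marginal benefit = demand − MEC = 221.2 - 2.6Q.
Set SMB = MC: 221.2 - 2.6Q = 11.2 + 2.6Q → Q* = 40.3846.
Gap = |62.0833 − 40.3846| = 21.6987.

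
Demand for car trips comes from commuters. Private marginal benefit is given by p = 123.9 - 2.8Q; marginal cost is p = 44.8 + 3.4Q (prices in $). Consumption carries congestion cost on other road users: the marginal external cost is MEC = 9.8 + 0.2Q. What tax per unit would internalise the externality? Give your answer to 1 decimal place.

tax = $12.0 per unit

Social marginal benefit = demand − MEC = 114.1 - 3.0Q.
Set SMB = MC: 114.1 - 3.0Q = 44.8 + 3.4Q → Q* = 10.8281.
The Pigouvian tax equals MEC at Q*: 9.8 + 0.2×10.8281 = 11.9656.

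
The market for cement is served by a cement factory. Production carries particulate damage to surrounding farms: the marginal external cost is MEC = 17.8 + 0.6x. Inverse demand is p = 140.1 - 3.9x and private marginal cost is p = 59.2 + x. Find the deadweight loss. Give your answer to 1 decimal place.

Market equilibrium (private): 59.2 + x = 140.1 - 3.9x → x_m = 16.5102.
Social marginal cost = private MC + MEC = 77.0 + 1.6x.
Set SMC = demand: 77.0 + 1.6x = 140.1 - 3.9x → x* = 11.4727.
The loss is the area between SMC and demand from x* to x_m; with linear curves that's a triangle of height MEC(x_m).
DWL = ½ × 5.0375 × 27.7061 = 69.7847.

DWL = 69.8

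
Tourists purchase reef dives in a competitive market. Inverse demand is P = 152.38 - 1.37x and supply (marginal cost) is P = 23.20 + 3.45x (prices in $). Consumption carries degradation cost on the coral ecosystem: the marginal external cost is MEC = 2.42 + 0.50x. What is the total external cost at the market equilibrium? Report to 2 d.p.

Market equilibrium (private): 23.20 + 3.45x = 152.38 - 1.37x → x_m = 26.8008.
Total external cost = ∫₀^{x_m} (2.42 + 0.50x) dx = 2.42×26.8008 + ½×0.50×26.8008² = 244.4287.

$244.43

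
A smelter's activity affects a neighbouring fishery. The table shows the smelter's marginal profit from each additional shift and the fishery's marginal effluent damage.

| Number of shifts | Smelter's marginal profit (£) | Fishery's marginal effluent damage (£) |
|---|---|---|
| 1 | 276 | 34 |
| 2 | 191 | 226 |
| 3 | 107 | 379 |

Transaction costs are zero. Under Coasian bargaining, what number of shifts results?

1

Bargaining reaches the level where marginal profit last exceeds marginal effluent damage.
That holds through level 1 (276 ≥ 34) but not at 2 (191 < 226).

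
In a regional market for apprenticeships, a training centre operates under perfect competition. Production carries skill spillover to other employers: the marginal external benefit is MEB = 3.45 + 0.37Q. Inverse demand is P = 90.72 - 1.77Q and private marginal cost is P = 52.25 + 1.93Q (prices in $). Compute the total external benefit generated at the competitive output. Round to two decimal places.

$55.87

Market equilibrium (private): 52.25 + 1.93Q = 90.72 - 1.77Q → Q_m = 10.3973.
Total external benefit = ∫₀^{Q_m} (3.45 + 0.37Q) dQ = 3.45×10.3973 + ½×0.37×10.3973² = 55.8699.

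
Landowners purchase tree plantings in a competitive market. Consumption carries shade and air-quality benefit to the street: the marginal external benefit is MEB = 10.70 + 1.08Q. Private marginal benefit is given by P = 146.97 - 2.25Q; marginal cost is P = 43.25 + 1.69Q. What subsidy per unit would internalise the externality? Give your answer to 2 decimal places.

subsidy = 53.91 per unit

Social marginal benefit = demand + MEB = 157.67 - 1.17Q.
Set SMB = MC: 157.67 - 1.17Q = 43.25 + 1.69Q → Q* = 40.0070.
The Pigouvian subsidy equals MEB at Q*: 10.70 + 1.08×40.0070 = 53.9076.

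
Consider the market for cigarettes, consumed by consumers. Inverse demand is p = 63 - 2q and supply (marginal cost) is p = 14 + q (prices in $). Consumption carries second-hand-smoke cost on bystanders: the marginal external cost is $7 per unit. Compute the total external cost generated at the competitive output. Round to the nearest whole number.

$114

Market equilibrium (private): 14 + q = 63 - 2q → q_m = 16.3333.
Total external cost = MEC × q_m = 7 × 16.3333 = 114.3331.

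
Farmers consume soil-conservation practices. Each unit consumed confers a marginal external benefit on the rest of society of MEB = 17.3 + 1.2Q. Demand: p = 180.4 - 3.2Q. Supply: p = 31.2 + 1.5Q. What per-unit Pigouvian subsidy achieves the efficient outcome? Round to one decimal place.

Social marginal benefit = demand + MEB = 197.7 - 2.0Q.
Set SMB = MC: 197.7 - 2.0Q = 31.2 + 1.5Q → Q* = 47.5714.
The Pigouvian subsidy equals MEB at Q*: 17.3 + 1.2×47.5714 = 74.3857.

subsidy = 74.4 per unit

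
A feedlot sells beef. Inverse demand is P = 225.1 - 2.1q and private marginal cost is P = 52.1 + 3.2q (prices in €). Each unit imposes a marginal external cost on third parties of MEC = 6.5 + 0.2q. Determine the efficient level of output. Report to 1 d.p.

Social marginal cost = private MC + MEC = 58.6 + 3.4q.
Set SMC = demand: 58.6 + 3.4q = 225.1 - 2.1q → q* = 30.2727.

q* = 30.3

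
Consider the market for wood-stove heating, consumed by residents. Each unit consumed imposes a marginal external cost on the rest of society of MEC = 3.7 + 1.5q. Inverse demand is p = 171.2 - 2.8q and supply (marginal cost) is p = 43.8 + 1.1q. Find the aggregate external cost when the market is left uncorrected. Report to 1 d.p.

921.2

Market equilibrium (private): 43.8 + 1.1q = 171.2 - 2.8q → q_m = 32.6667.
Total external cost = ∫₀^{q_m} (3.7 + 1.5q) dq = 3.7×32.6667 + ½×1.5×32.6667² = 921.2018.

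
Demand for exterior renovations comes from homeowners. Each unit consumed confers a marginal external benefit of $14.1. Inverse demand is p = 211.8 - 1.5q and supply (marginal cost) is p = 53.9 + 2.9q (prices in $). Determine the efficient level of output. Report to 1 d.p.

Social marginal benefit = demand + MEB = 225.9 - 1.5q.
Set SMB = MC: 225.9 - 1.5q = 53.9 + 2.9q → q* = 39.0909.

q* = 39.1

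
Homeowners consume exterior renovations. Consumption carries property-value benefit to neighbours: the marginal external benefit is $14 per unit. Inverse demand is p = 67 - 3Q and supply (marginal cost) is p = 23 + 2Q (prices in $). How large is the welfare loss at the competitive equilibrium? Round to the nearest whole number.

DWL = $20

Market equilibrium (private): 23 + 2Q = 67 - 3Q → Q_m = 8.8000.
Social marginal benefit = demand + MEB = 81 - 3Q.
Set SMB = MC: 81 - 3Q = 23 + 2Q → Q* = 11.6000.
Height of the DWL triangle at Q_m is SMB(Q_m) − MC(Q_m) = MEB(Q_m) = 14.0000.
DWL = ½ × 2.8000 × 14.0000 = 19.6000.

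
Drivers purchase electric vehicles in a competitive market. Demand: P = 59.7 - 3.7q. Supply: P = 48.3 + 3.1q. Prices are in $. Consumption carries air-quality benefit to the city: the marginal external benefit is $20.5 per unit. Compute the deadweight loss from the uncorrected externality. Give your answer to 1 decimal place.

Market equilibrium (private): 48.3 + 3.1q = 59.7 - 3.7q → q_m = 1.6765.
Social marginal benefit = demand + MEB = 80.2 - 3.7q.
Set SMB = MC: 80.2 - 3.7q = 48.3 + 3.1q → q* = 4.6912.
The welfare-loss triangle has base |q_m − q*| and height MEB(q_m) (the vertical gap between SMB and MC is zero at q* and MEB at q_m).
DWL = ½ × 3.0147 × 20.5000 = 30.9007.

DWL = $30.9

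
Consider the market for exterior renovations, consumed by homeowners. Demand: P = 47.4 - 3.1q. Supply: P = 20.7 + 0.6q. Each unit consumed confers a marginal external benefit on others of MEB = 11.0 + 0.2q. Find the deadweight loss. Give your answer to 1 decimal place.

Market equilibrium (private): 20.7 + 0.6q = 47.4 - 3.1q → q_m = 7.2162.
Social marginal benefit = demand + MEB = 58.4 - 2.9q.
Set SMB = MC: 58.4 - 2.9q = 20.7 + 0.6q → q* = 10.7714.
The loss is the area between SMB and MC from q* to q_m; with linear curves that's a triangle of height MEB(q_m).
DWL = ½ × 3.5552 × 12.4432 = 22.1190.

DWL = 22.1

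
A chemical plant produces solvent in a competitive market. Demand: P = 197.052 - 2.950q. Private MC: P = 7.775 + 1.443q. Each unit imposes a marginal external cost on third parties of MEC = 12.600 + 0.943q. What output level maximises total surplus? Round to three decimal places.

Social marginal cost = private MC + MEC = 20.375 + 2.386q.
Set SMC = demand: 20.375 + 2.386q = 197.052 - 2.950q → q* = 33.1104.

q* = 33.110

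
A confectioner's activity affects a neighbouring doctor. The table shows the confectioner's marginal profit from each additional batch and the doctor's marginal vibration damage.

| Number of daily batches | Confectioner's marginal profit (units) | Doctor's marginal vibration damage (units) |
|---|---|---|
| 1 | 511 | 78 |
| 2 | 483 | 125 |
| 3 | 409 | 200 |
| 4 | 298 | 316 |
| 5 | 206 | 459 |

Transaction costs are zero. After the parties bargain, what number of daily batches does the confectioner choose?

3

Bargaining reaches the level where marginal profit last exceeds marginal vibration damage.
That holds through level 3 (409 ≥ 200) but not at 4 (298 < 316).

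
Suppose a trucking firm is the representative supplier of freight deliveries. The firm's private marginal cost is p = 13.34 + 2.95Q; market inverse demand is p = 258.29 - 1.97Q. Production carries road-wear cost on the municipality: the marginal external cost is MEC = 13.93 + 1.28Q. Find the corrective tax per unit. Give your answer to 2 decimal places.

tax = 61.62 per unit

Social marginal cost = private MC + MEC = 27.27 + 4.23Q.
Set SMC = demand: 27.27 + 4.23Q = 258.29 - 1.97Q → Q* = 37.2613.
The Pigouvian tax equals MEC at Q*: 13.93 + 1.28×37.2613 = 61.6245.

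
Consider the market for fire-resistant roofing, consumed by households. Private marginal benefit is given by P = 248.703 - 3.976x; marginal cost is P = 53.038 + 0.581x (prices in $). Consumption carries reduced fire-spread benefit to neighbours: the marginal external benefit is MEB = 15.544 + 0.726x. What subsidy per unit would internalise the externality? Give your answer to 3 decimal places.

subsidy = $55.570 per unit

Social marginal benefit = demand + MEB = 264.247 - 3.250x.
Set SMB = MC: 264.247 - 3.250x = 53.038 + 0.581x → x* = 55.1316.
The Pigouvian subsidy equals MEB at x*: 15.544 + 0.726×55.1316 = 55.5695.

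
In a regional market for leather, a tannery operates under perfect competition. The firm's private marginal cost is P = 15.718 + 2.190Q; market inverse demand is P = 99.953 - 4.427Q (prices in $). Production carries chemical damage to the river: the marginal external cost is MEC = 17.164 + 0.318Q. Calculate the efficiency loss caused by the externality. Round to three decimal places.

DWL = $32.441

Market equilibrium (private): 15.718 + 2.190Q = 99.953 - 4.427Q → Q_m = 12.7301.
Social marginal cost = private MC + MEC = 32.882 + 2.508Q.
Set SMC = demand: 32.882 + 2.508Q = 99.953 - 4.427Q → Q* = 9.6714.
The welfare-loss triangle has base |Q_m − Q*| and height MEC(Q_m) (the vertical gap between SMC and demand is zero at Q* and MEC at Q_m).
DWL = ½ × 3.0587 × 21.2122 = 32.4409.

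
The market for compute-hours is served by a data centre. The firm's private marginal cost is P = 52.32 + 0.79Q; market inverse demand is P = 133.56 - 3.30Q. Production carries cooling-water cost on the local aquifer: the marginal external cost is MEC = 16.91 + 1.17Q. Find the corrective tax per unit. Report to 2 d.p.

tax = 31.22 per unit

Social marginal cost = private MC + MEC = 69.23 + 1.96Q.
Set SMC = demand: 69.23 + 1.96Q = 133.56 - 3.30Q → Q* = 12.2300.
The Pigouvian tax equals MEC at Q*: 16.91 + 1.17×12.2300 = 31.2191.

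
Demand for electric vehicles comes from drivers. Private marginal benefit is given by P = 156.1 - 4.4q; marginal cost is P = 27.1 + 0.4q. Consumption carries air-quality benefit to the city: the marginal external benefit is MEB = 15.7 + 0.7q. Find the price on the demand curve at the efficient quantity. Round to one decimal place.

Social marginal benefit = demand + MEB = 171.8 - 3.7q.
Set SMB = MC: 171.8 - 3.7q = 27.1 + 0.4q → q* = 35.2927.
Consumer price on the demand curve at q*: 156.1 − 4.4×35.2927 = 0.8121.

P = 0.8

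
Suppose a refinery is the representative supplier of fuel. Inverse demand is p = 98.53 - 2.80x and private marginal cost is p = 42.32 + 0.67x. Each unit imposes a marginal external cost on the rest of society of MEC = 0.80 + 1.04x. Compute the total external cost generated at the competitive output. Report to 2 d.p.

Market equilibrium (private): 42.32 + 0.67x = 98.53 - 2.80x → x_m = 16.1988.
Total external cost = ∫₀^{x_m} (0.80 + 1.04x) dx = 0.80×16.1988 + ½×1.04×16.1988² = 149.4076.

149.41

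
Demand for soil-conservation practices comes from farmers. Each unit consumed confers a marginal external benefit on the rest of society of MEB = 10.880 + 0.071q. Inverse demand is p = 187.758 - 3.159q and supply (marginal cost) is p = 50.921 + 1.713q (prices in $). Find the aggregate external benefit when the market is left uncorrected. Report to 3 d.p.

$333.584

Market equilibrium (private): 50.921 + 1.713q = 187.758 - 3.159q → q_m = 28.0864.
Total external benefit = ∫₀^{q_m} (10.880 + 0.071q) dq = 10.880×28.0864 + ½×0.071×28.0864² = 333.5841.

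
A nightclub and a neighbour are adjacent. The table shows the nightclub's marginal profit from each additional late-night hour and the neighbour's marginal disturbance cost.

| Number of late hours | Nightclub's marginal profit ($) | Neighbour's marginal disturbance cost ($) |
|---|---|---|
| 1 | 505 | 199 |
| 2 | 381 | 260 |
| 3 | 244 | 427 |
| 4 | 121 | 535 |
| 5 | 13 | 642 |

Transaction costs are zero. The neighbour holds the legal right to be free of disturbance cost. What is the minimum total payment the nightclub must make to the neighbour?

Efficient level: marginal profit ≥ marginal disturbance cost through level 2, so k* = 2.
With the neighbour holding the right, the nightclub must at least compensate total damage at k*: 199 + 260 = 459.

$459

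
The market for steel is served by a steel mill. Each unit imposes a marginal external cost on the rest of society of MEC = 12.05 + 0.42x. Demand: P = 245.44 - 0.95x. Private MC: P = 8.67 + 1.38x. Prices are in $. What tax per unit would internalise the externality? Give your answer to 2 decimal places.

Social marginal cost = private MC + MEC = 20.72 + 1.80x.
Set SMC = demand: 20.72 + 1.80x = 245.44 - 0.95x → x* = 81.7164.
The Pigouvian tax equals MEC at x*: 12.05 + 0.42×81.7164 = 46.3709.

tax = $46.37 per unit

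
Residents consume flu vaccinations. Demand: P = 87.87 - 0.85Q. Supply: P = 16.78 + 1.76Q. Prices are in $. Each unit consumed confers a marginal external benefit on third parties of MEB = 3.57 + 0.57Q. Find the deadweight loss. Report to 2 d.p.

Market equilibrium (private): 16.78 + 1.76Q = 87.87 - 0.85Q → Q_m = 27.2375.
Social marginal benefit = demand + MEB = 91.44 - 0.28Q.
Set SMB = MC: 91.44 - 0.28Q = 16.78 + 1.76Q → Q* = 36.5980.
Height of the DWL triangle at Q_m is SMB(Q_m) − MC(Q_m) = MEB(Q_m) = 19.0954.
DWL = ½ × 9.3605 × 19.0954 = 89.3712.

DWL = $89.37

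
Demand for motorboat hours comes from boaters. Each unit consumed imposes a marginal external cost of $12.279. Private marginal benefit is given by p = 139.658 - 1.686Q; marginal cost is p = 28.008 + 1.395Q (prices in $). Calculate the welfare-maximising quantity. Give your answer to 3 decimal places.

Social marginal benefit = demand − MEC = 127.379 - 1.686Q.
Set SMB = MC: 127.379 - 1.686Q = 28.008 + 1.395Q → Q* = 32.2528.

Q* = 32.253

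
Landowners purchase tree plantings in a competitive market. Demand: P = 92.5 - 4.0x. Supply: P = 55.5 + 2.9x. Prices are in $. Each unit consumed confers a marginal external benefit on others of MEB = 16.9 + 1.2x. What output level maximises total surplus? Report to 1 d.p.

Social marginal benefit = demand + MEB = 109.4 - 2.8x.
Set SMB = MC: 109.4 - 2.8x = 55.5 + 2.9x → x* = 9.4561.

x* = 9.5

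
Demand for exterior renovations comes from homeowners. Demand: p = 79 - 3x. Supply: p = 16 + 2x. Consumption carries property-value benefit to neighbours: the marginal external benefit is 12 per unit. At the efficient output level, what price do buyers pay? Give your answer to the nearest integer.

P = 34

Social marginal benefit = demand + MEB = 91 - 3x.
Set SMB = MC: 91 - 3x = 16 + 2x → x* = 15.0000.
Consumer price on the demand curve at x*: 79 − 3×15.0000 = 34.0000.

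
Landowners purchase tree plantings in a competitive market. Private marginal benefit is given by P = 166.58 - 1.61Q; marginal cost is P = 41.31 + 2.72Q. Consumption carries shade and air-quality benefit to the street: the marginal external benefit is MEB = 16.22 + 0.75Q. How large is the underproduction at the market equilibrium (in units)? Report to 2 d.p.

10.59 units

Market equilibrium (private): 41.31 + 2.72Q = 166.58 - 1.61Q → Q_m = 28.9307.
Social marginal benefit = demand + MEB = 182.80 - 0.86Q.
Set SMB = MC: 182.80 - 0.86Q = 41.31 + 2.72Q → Q* = 39.5223.
Gap = |28.9307 − 39.5223| = 10.5916.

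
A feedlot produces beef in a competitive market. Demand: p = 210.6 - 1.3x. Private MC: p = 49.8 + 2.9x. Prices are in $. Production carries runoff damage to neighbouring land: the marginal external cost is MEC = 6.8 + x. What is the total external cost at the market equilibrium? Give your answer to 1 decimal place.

Market equilibrium (private): 49.8 + 2.9x = 210.6 - 1.3x → x_m = 38.2857.
Total external cost = ∫₀^{x_m} (6.8 + 1.0x) dx = 6.8×38.2857 + ½×1.0×38.2857² = 993.2402.

$993.2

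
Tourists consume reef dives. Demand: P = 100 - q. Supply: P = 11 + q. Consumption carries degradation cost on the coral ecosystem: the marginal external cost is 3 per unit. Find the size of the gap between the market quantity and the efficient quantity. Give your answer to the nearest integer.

2 units

Market equilibrium (private): 11 + q = 100 - q → q_m = 44.5000.
Social marginal benefit = demand − MEC = 97 - q.
Set SMB = MC: 97 - q = 11 + q → q* = 43.0000.
Gap = |44.5000 − 43.0000| = 1.5000.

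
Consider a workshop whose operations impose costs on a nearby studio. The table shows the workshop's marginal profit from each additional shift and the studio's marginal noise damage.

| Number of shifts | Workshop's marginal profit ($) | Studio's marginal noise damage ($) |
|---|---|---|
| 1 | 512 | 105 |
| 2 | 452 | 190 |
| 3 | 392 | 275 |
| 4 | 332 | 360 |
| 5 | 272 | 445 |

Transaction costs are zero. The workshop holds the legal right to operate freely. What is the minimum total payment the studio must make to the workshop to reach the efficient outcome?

$604

Left alone the workshop would choose level 5 (marginal profit stays positive).
Efficient level: k* = 3 (marginal profit ≥ marginal noise damage through 3).
The studio must at least cover the workshop's forgone profit from cutting 5→3: 332 + 272 = 604.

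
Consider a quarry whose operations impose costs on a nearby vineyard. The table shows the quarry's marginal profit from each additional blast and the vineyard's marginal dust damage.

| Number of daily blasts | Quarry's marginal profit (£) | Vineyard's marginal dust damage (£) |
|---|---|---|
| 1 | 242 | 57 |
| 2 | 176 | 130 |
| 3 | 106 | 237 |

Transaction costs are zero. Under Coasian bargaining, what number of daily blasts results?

2

Bargaining reaches the level where marginal profit last exceeds marginal dust damage.
That holds through level 2 (176 ≥ 130) but not at 3 (106 < 237).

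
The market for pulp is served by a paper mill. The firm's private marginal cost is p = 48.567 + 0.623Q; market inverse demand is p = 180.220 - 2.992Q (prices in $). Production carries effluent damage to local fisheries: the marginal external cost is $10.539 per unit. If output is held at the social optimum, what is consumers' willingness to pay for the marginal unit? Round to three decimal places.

P = $79.978

Social marginal cost = private MC + MEC = 59.106 + 0.623Q.
Set SMC = demand: 59.106 + 0.623Q = 180.220 - 2.992Q → Q* = 33.5032.
Consumer price on the demand curve at Q*: 180.220 − 2.992×33.5032 = 79.9784.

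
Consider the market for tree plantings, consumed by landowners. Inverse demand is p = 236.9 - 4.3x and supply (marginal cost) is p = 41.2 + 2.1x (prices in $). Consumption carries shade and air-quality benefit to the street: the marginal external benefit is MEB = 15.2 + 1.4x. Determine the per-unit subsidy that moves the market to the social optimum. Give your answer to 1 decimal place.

subsidy = $74.3 per unit

Social marginal benefit = demand + MEB = 252.1 - 2.9x.
Set SMB = MC: 252.1 - 2.9x = 41.2 + 2.1x → x* = 42.1800.
The Pigouvian subsidy equals MEB at x*: 15.2 + 1.4×42.1800 = 74.2520.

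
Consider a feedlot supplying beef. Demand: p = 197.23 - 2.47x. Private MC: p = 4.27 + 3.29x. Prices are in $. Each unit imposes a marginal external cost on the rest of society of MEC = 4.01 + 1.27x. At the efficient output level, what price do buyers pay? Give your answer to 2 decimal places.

P = $130.84

Social marginal cost = private MC + MEC = 8.28 + 4.56x.
Set SMC = demand: 8.28 + 4.56x = 197.23 - 2.47x → x* = 26.8777.
Consumer price on the demand curve at x*: 197.23 − 2.47×26.8777 = 130.8421.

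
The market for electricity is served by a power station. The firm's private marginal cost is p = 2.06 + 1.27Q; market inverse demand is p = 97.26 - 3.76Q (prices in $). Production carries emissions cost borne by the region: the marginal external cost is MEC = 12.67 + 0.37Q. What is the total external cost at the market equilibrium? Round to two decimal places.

Market equilibrium (private): 2.06 + 1.27Q = 97.26 - 3.76Q → Q_m = 18.9264.
Total external cost = ∫₀^{Q_m} (12.67 + 0.37Q) dQ = 12.67×18.9264 + ½×0.37×18.9264² = 306.0661.

$306.07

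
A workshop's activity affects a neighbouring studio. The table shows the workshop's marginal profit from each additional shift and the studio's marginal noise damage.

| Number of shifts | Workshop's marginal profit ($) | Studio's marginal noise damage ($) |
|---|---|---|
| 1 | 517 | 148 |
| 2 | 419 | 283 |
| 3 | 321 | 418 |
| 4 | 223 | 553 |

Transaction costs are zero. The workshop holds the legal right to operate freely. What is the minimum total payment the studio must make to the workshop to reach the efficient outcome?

Left alone the workshop would choose level 4 (marginal profit stays positive).
Efficient level: k* = 2 (marginal profit ≥ marginal noise damage through 2).
The studio must at least cover the workshop's forgone profit from cutting 4→2: 321 + 223 = 544.

$544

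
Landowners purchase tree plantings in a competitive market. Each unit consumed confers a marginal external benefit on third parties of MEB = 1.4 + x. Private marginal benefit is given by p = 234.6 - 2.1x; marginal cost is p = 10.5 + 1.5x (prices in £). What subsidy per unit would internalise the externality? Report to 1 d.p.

Social marginal benefit = demand + MEB = 236.0 - 1.1x.
Set SMB = MC: 236.0 - 1.1x = 10.5 + 1.5x → x* = 86.7308.
The Pigouvian subsidy equals MEB at x*: 1.4 + 1.0×86.7308 = 88.1308.

subsidy = £88.1 per unit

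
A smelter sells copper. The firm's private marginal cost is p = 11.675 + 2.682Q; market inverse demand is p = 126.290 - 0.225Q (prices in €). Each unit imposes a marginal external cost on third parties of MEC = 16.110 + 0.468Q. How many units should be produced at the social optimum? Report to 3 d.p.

Social marginal cost = private MC + MEC = 27.785 + 3.150Q.
Set SMC = demand: 27.785 + 3.150Q = 126.290 - 0.225Q → Q* = 29.1867.

Q* = 29.187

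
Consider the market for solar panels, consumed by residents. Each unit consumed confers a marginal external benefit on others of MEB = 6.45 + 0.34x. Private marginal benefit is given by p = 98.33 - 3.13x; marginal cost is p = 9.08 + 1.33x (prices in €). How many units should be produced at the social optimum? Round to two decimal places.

x* = 23.23

Social marginal benefit = demand + MEB = 104.78 - 2.79x.
Set SMB = MC: 104.78 - 2.79x = 9.08 + 1.33x → x* = 23.2282.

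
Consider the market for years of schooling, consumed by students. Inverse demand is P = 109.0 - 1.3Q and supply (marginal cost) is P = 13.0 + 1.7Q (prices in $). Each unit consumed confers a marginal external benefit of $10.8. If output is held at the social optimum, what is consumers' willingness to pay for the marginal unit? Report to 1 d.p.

P = $62.7

Social marginal benefit = demand + MEB = 119.8 - 1.3Q.
Set SMB = MC: 119.8 - 1.3Q = 13.0 + 1.7Q → Q* = 35.6000.
Consumer price on the demand curve at Q*: 109.0 − 1.3×35.6000 = 62.7200.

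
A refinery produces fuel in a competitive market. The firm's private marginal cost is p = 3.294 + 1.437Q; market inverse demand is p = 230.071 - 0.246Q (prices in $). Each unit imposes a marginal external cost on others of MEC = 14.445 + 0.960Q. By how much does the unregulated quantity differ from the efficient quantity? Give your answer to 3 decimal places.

54.408 units

Market equilibrium (private): 3.294 + 1.437Q = 230.071 - 0.246Q → Q_m = 134.7457.
Social marginal cost = private MC + MEC = 17.739 + 2.397Q.
Set SMC = demand: 17.739 + 2.397Q = 230.071 - 0.246Q → Q* = 80.3375.
Gap = |134.7457 − 80.3375| = 54.4082.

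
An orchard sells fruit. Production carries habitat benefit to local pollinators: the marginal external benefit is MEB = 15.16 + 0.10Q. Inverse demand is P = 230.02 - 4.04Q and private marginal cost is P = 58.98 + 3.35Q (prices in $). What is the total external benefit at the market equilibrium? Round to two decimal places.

$377.66

Market equilibrium (private): 58.98 + 3.35Q = 230.02 - 4.04Q → Q_m = 23.1448.
Total external benefit = ∫₀^{Q_m} (15.16 + 0.10Q) dQ = 15.16×23.1448 + ½×0.10×23.1448² = 377.6593.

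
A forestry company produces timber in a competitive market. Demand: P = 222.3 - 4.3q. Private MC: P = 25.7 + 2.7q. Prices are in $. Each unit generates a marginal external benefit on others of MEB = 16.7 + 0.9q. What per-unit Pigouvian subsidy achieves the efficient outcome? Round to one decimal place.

subsidy = $48.2 per unit

Social marginal cost = private MC − MEB = 9.0 + 1.8q.
Set SMC = demand: 9.0 + 1.8q = 222.3 - 4.3q → q* = 34.9672.
The Pigouvian subsidy equals MEB at q*: 16.7 + 0.9×34.9672 = 48.1705.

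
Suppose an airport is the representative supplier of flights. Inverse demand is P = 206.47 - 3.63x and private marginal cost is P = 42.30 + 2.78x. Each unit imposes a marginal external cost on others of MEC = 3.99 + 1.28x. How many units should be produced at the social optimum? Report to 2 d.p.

x* = 20.83

Social marginal cost = private MC + MEC = 46.29 + 4.06x.
Set SMC = demand: 46.29 + 4.06x = 206.47 - 3.63x → x* = 20.8296.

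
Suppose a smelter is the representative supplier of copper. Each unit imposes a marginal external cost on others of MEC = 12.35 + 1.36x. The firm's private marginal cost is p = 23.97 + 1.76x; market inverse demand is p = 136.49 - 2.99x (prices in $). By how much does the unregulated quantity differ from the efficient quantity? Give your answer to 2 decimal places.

Market equilibrium (private): 23.97 + 1.76x = 136.49 - 2.99x → x_m = 23.6884.
Social marginal cost = private MC + MEC = 36.32 + 3.12x.
Set SMC = demand: 36.32 + 3.12x = 136.49 - 2.99x → x* = 16.3944.
Gap = |23.6884 − 16.3944| = 7.2940.

7.29 units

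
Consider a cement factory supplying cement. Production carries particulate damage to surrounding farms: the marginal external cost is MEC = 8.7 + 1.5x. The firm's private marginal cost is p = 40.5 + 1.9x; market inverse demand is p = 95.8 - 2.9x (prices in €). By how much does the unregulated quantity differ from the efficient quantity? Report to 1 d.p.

4.1 units

Market equilibrium (private): 40.5 + 1.9x = 95.8 - 2.9x → x_m = 11.5208.
Social marginal cost = private MC + MEC = 49.2 + 3.4x.
Set SMC = demand: 49.2 + 3.4x = 95.8 - 2.9x → x* = 7.3968.
Gap = |11.5208 − 7.3968| = 4.1240.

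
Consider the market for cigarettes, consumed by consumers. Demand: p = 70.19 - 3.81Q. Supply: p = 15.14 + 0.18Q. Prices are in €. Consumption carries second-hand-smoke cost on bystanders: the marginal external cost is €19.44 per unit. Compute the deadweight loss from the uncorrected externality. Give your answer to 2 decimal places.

DWL = €47.36

Market equilibrium (private): 15.14 + 0.18Q = 70.19 - 3.81Q → Q_m = 13.7970.
Social marginal benefit = demand − MEC = 50.75 - 3.81Q.
Set SMB = MC: 50.75 - 3.81Q = 15.14 + 0.18Q → Q* = 8.9248.
Between Q* and Q_m the wedge MC − SMB runs linearly from 0 to MEC(Q_m), so the loss is a triangle.
DWL = ½ × 4.8722 × 19.4400 = 47.3578.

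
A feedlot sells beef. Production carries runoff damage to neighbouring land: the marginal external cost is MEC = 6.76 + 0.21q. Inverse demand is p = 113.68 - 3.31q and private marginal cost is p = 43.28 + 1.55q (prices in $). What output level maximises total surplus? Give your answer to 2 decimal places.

q* = 12.55

Social marginal cost = private MC + MEC = 50.04 + 1.76q.
Set SMC = demand: 50.04 + 1.76q = 113.68 - 3.31q → q* = 12.5523.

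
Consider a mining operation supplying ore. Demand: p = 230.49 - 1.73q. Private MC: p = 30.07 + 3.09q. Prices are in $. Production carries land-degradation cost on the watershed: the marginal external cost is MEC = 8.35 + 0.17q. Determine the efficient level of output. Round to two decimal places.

Social marginal cost = private MC + MEC = 38.42 + 3.26q.
Set SMC = demand: 38.42 + 3.26q = 230.49 - 1.73q → q* = 38.4910.

q* = 38.49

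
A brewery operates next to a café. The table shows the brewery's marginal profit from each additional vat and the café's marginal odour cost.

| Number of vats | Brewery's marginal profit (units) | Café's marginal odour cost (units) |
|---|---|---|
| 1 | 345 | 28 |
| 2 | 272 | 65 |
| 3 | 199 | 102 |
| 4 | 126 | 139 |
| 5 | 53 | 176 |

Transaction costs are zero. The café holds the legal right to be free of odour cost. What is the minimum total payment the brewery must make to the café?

Efficient level: marginal profit ≥ marginal odour cost through level 3, so k* = 3.
With the café holding the right, the brewery must at least compensate total damage at k*: 28 + 65 + 102 = 195.

195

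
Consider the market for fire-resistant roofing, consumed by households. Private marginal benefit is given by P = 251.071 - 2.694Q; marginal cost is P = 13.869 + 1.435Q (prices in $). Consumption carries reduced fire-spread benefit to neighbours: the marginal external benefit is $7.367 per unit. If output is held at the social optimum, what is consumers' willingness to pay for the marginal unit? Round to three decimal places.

Social marginal benefit = demand + MEB = 258.438 - 2.694Q.
Set SMB = MC: 258.438 - 2.694Q = 13.869 + 1.435Q → Q* = 59.2320.
Consumer price on the demand curve at Q*: 251.071 − 2.694×59.2320 = 91.5000.

P = $91.500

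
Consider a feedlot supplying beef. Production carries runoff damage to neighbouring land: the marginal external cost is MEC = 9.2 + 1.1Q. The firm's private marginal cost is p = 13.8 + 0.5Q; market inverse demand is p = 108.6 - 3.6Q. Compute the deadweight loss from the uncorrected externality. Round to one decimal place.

DWL = 115.3

Market equilibrium (private): 13.8 + 0.5Q = 108.6 - 3.6Q → Q_m = 23.1220.
Social marginal cost = private MC + MEC = 23.0 + 1.6Q.
Set SMC = demand: 23.0 + 1.6Q = 108.6 - 3.6Q → Q* = 16.4615.
The welfare-loss triangle has base |Q_m − Q*| and height MEC(Q_m) (the vertical gap between SMC and demand is zero at Q* and MEC at Q_m).
DWL = ½ × 6.6605 × 34.6341 = 115.3402.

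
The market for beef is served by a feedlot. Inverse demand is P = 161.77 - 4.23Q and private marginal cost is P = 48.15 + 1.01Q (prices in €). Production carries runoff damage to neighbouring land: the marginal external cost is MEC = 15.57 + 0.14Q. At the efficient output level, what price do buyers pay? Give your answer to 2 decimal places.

Social marginal cost = private MC + MEC = 63.72 + 1.15Q.
Set SMC = demand: 63.72 + 1.15Q = 161.77 - 4.23Q → Q* = 18.2249.
Consumer price on the demand curve at Q*: 161.77 − 4.23×18.2249 = 84.6787.

P = €84.68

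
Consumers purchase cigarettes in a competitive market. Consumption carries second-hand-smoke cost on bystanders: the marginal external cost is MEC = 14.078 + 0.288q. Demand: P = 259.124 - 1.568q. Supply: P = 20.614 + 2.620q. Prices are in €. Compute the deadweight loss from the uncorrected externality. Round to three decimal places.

DWL = €103.778

Market equilibrium (private): 20.614 + 2.620q = 259.124 - 1.568q → q_m = 56.9508.
Social marginal benefit = demand − MEC = 245.046 - 1.856q.
Set SMB = MC: 245.046 - 1.856q = 20.614 + 2.620q → q* = 50.1412.
Between q* and q_m the wedge MC − SMB runs linearly from 0 to MEC(q_m), so the loss is a triangle.
DWL = ½ × 6.8096 × 30.4798 = 103.7776.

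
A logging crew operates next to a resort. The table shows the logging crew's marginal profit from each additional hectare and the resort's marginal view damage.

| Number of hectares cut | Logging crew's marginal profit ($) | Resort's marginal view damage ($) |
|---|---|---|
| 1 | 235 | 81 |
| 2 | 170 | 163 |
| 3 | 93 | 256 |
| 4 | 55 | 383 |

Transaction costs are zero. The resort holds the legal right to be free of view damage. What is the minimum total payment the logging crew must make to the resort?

Efficient level: marginal profit ≥ marginal view damage through level 2, so k* = 2.
With the resort holding the right, the logging crew must at least compensate total damage at k*: 81 + 163 = 244.

$244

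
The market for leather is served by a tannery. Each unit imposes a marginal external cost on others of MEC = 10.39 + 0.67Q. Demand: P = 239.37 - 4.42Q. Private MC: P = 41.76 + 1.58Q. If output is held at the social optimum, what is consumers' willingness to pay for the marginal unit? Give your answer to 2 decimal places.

P = 115.31

Social marginal cost = private MC + MEC = 52.15 + 2.25Q.
Set SMC = demand: 52.15 + 2.25Q = 239.37 - 4.42Q → Q* = 28.0690.
Consumer price on the demand curve at Q*: 239.37 − 4.42×28.0690 = 115.3050.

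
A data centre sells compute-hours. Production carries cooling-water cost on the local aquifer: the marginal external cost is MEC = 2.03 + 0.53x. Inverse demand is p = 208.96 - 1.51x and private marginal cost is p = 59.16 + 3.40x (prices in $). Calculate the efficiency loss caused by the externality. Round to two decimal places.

DWL = $30.44

Market equilibrium (private): 59.16 + 3.40x = 208.96 - 1.51x → x_m = 30.5092.
Social marginal cost = private MC + MEC = 61.19 + 3.93x.
Set SMC = demand: 61.19 + 3.93x = 208.96 - 1.51x → x* = 27.1636.
Height of the DWL triangle at x_m is SMC(x_m) − demand(x_m) = MEC(x_m) = 18.1999.
DWL = ½ × 3.3456 × 18.1999 = 30.4448.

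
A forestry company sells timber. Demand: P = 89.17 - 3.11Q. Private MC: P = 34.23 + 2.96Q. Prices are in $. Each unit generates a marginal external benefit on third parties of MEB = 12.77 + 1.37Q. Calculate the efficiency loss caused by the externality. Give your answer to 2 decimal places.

DWL = $67.40

Market equilibrium (private): 34.23 + 2.96Q = 89.17 - 3.11Q → Q_m = 9.0511.
Social marginal cost = private MC − MEB = 21.46 + 1.59Q.
Set SMC = demand: 21.46 + 1.59Q = 89.17 - 3.11Q → Q* = 14.4064.
Height of the DWL triangle at Q_m is demand(Q_m) − SMC(Q_m) = MEB(Q_m) = 25.1700.
DWL = ½ × 5.3553 × 25.1700 = 67.3965.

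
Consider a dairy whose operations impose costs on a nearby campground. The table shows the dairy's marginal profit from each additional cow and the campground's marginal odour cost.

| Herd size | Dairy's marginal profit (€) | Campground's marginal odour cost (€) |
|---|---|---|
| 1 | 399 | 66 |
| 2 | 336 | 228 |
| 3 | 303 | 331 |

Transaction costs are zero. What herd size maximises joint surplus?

Bargaining reaches the level where marginal profit last exceeds marginal odour cost.
That holds through level 2 (336 ≥ 228) but not at 3 (303 < 331).

2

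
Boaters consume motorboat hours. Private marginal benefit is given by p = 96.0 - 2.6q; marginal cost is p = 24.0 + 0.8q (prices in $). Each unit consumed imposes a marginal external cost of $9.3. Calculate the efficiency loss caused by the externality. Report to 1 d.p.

DWL = $12.7

Market equilibrium (private): 24.0 + 0.8q = 96.0 - 2.6q → q_m = 21.1765.
Social marginal benefit = demand − MEC = 86.7 - 2.6q.
Set SMB = MC: 86.7 - 2.6q = 24.0 + 0.8q → q* = 18.4412.
The loss is the area between SMB and MC from q* to q_m; with linear curves that's a triangle of height MEC(q_m).
DWL = ½ × 2.7353 × 9.3000 = 12.7191.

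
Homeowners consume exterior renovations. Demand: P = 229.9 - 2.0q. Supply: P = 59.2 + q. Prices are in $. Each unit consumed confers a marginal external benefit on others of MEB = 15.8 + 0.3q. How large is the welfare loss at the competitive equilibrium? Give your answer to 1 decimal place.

DWL = $200.1

Market equilibrium (private): 59.2 + q = 229.9 - 2.0q → q_m = 56.9000.
Social marginal benefit = demand + MEB = 245.7 - 1.7q.
Set SMB = MC: 245.7 - 1.7q = 59.2 + q → q* = 69.0741.
Between q* and q_m the wedge SMB − MC runs linearly from 0 to MEB(q_m), so the loss is a triangle.
DWL = ½ × 12.1741 × 32.8700 = 200.0813.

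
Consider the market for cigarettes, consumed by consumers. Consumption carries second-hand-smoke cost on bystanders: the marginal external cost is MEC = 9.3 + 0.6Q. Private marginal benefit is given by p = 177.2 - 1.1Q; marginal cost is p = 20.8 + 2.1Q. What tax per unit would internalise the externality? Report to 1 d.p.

Social marginal benefit = demand − MEC = 167.9 - 1.7Q.
Set SMB = MC: 167.9 - 1.7Q = 20.8 + 2.1Q → Q* = 38.7105.
The Pigouvian tax equals MEC at Q*: 9.3 + 0.6×38.7105 = 32.5263.

tax = 32.5 per unit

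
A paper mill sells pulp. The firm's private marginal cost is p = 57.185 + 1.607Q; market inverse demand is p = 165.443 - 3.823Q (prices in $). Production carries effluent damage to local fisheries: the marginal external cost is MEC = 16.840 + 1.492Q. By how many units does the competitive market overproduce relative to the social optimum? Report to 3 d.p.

Market equilibrium (private): 57.185 + 1.607Q = 165.443 - 3.823Q → Q_m = 19.9370.
Social marginal cost = private MC + MEC = 74.025 + 3.099Q.
Set SMC = demand: 74.025 + 3.099Q = 165.443 - 3.823Q → Q* = 13.2069.
Gap = |19.9370 − 13.2069| = 6.7301.

6.730 units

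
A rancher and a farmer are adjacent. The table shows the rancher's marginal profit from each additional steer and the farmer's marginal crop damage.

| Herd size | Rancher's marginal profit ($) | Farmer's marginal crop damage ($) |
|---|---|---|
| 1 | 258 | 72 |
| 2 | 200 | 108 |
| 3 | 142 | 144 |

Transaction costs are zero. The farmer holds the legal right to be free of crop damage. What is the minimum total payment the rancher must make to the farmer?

$180

Efficient level: marginal profit ≥ marginal crop damage through level 2, so k* = 2.
With the farmer holding the right, the rancher must at least compensate total damage at k*: 72 + 108 = 180.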